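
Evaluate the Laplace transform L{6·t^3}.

L{t^n} = n!/s^(n+1), so L{t^3} = 6/s^4. Then L{6·t^3} = 6·6/s^4 = 36/s^4

Final answer: 36/s^4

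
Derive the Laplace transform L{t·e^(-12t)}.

L{t^n·e^(at)} = n!/(s-a)^(n+1), so L{t·e^(-12t)} = 1/(s+12)^2

Final answer: 1/(s+12)^2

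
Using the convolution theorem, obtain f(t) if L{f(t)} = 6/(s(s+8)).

6/(s(s+8)) = (6/s)·(1/(s+8)) = L{6}·L{e^(-8t)}. By convolution, f(t) = 6*e^(-8t) = ∫₀ᵗ 6·e^(-8τ) dτ = 6·(1 - e^(-8t))/8

Final answer: 6·(1 - e^(-8t))/8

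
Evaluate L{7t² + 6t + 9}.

L{7t² + 6t + 9} = 7·2/s³ + 6/s² + 9/s = 14/s³ + 6/s² + 9/s

Final answer: 14/s³ + 6/s² + 9/s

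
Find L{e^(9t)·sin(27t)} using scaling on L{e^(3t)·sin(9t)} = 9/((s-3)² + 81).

Scaling with a=3: L{e^(9t)·sin(27t)} = (1/3) · 9/((s/3-3)² + 81). Simplifying: 27/((s-9)² + 729)

Final answer: 27/((s-9)² + 729)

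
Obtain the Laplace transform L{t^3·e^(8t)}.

L{t^n·e^(at)} = n!/(s-a)^(n+1), so L{t^3·e^(8t)} = 6/(s-8)^4

Final answer: 6/(s-8)^4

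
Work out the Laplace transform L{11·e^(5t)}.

L{e^(at)} = 1/(s-a), so L{e^(5t)} = 1/(s-5). Then L{11·e^(5t)} = 11/(s-5)

Final answer: 11/(s-5)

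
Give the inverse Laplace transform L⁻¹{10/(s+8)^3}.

L⁻¹{n!/(s-a)^(n+1)} = t^n·e^(at) with n=2, a=-8. So L⁻¹{2/(s+8)^3} = t^2·e^(-8t), and L⁻¹{10/(s+8)^3} = (10/2)·t^2·e^(-8t) = 5·t^2·e^(-8t)

Final answer: 5·t^2·e^(-8t)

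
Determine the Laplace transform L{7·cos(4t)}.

L{cos(ωt)} = s/(s² + ω²), so L{cos(4t)} = s/(s² + 16). Then L{7·cos(4t)} = 7·s/(s² + 16) = 7s/(s² + 16)

Final answer: 7s/(s² + 16)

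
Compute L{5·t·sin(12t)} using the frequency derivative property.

L{sin(12t)} = 12/(s² + 144). By L{t·f(t)} = -F'(s): -d/ds[12/(s² + 144)] = -(12)·(-2s)/(s² + 144)² = 24s/(s² + 144)². Then L{5·t·sin(12t)} = 5·24s/(s² + 144)² = 120s/(s² + 144)²

Final answer: 120s/(s² + 144)²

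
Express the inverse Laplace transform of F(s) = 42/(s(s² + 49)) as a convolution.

42/(s(s² + 49)) = (1/s)·(42/(s² + 49)) = L{1}·L{6·sin(7t)}. So f(t) = 1*(6·sin(7t)) = ∫₀ᵗ 6·sin(7τ) dτ

Final answer: ∫₀ᵗ 6·sin(7τ) dτ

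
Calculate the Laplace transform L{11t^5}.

L{11t^5} = 11 · L{t^5} = 11 · 120/s^6 = 1320/s^6

Final answer: 1320/s^6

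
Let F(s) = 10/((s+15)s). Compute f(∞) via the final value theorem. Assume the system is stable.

f(∞) = lim_{s→0} sF(s) = lim_{s→0} 10/(s+15) = 2/3

Final answer: 2/3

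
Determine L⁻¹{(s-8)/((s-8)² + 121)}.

Using frequency shift: L⁻¹{(s-a)/((s-a)² + b²)} = e^(at)cos(bt). Here a=8, b=11

Final answer: e^(8t)·cos(11t)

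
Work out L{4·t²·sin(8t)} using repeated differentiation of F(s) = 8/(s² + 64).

F(s) = 8/(s² + 64). F'(s) = -16s/(s² + 64)². F''(s) = -16(64 - 3s²)/(s² + 64)³ = (48s² - 1024)/(s² + 64)³. So L{t²·sin(8t)} = (-1)² F''(s) = (48s² - 1024)/(s² + 64)³. Then L{4·t²·sin(8t)} = 4·(48s² - 1024)/(s² + 64)³ = (192s² - 4096)/(s² + 64)³

Final answer: (192s² - 4096)/(s² + 64)³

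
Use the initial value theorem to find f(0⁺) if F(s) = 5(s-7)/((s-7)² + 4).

f(0⁺) = lim_{s→∞} sF(s) = lim_{s→∞} 5s(s-7)/((s-7)² + 4) = 5

Final answer: 5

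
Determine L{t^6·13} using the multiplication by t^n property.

L{13} = 13/s. d^1/ds^1[1/s] = -1/s². d^2/ds^2[1/s] = 2/s^3. d^3/ds^3[1/s] = -6/s^4. d^4/ds^4[1/s] = 24/s^5. d^5/ds^5[1/s] = -120/s^6. d^6/ds^6[1/s] = 720/s^7. So L{t^6} = (-1)^{6}·720/s^7 = 720/s^7. Then L{t^6·13} = 13·720/s^7 = 9360/s^7

Final answer: 9360/s^7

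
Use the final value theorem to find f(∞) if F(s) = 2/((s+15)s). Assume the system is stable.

f(∞) = lim_{s→0} sF(s) = lim_{s→0} 2/(s+15) = 2/15

Final answer: 2/15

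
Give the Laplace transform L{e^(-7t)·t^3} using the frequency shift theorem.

L{e^(at)·t^n} = n!/(s-a)^(n+1), so L{e^(-7t)·t^3} = 6/(s+7)^4

Final answer: 6/(s+7)^4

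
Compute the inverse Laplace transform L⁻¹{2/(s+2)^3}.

L⁻¹{n!/(s-a)^(n+1)} = t^n·e^(at) with n=2, a=-2. So L⁻¹{2/(s+2)^3} = t^2·e^(-2t)

Final answer: t^2·e^(-2t)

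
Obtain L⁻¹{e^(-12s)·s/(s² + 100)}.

L⁻¹{s/(s² + 100)} = cos(10t). By the time shift theorem, L⁻¹{e^(-as)F(s)} = u(t-a)f(t-a) with a=12, so L⁻¹{e^(-12s)·s/(s² + 100)} = u(t-12)·cos(10(t-12))

Final answer: u(t-12)·cos(10(t-12))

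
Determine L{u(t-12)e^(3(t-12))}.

u(t-a)f(t-a) with f(t)=e^(3t). L{e^(3t)} = 1/(s-3). By time shift: e^(-12s)/(s-3)

Final answer: e^(-12s)/(s-3)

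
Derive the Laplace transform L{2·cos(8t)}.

L{cos(ωt)} = s/(s² + ω²), so L{cos(8t)} = s/(s² + 64). Then L{2·cos(8t)} = 2·s/(s² + 64) = 2s/(s² + 64)

Final answer: 2s/(s² + 64)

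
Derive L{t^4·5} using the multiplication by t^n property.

L{5} = 5/s. d^1/ds^1[1/s] = -1/s². d^2/ds^2[1/s] = 2/s^3. d^3/ds^3[1/s] = -6/s^4. d^4/ds^4[1/s] = 24/s^5. So L{t^4} = (-1)^{4}·24/s^5 = 24/s^5. Then L{t^4·5} = 5·24/s^5 = 120/s^5

Final answer: 120/s^5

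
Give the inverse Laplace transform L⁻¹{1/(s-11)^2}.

L⁻¹{n!/(s-a)^(n+1)} = t^n·e^(at), so L⁻¹{1/(s-11)^2} = t·e^(11t)

Final answer: t·e^(11t)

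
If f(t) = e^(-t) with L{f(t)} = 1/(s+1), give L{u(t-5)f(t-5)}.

Time shift theorem: L{u(t-a)f(t-a)} = e^(-as)F(s). Here a=5, F(s) = 1/(s+1), so L{u(t-5)f(t-5)} = e^(-5s)·1/(s+1)

Final answer: e^(-5s)·1/(s+1)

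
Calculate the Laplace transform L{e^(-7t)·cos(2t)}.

L{e^(at)·cos(ωt)} = (s-a)/((s-a)² + ω²), so L{e^(-7t)·cos(2t)} = (s+7)/((s+7)² + 4)

Final answer: (s+7)/((s+7)² + 4)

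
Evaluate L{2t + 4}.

L{2t + 4} = 2·L{t} + 4·L{1} = 2/s² + 4/s

Final answer: 2/s² + 4/s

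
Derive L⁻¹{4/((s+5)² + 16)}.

Form: b/((s-a)² + b²) → e^(at)sin(bt). With a=-5, b=4

Final answer: e^(-5t)·sin(4t)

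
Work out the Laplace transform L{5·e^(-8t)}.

L{e^(at)} = 1/(s-a), so L{e^(-8t)} = 1/(s+8). Then L{5·e^(-8t)} = 5/(s+8)

Final answer: 5/(s+8)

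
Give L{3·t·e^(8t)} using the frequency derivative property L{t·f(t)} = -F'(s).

L{e^(8t)} = 1/(s-8). By frequency derivative: L{t·e^(8t)} = -d/ds[1/(s-8)] = -(-1)/(s-8)² = 1/(s-8)². Then L{3·t·e^(8t)} = 3·1/(s-8)² = 3/(s-8)²

Final answer: 3/(s-8)²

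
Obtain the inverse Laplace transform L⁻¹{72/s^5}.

L⁻¹{n!/s^(n+1)} = t^n with n=4. So L⁻¹{24/s^5} = t^4, and L⁻¹{72/s^5} = (72/24)·t^4 = 3·t^4

Final answer: 3·t^4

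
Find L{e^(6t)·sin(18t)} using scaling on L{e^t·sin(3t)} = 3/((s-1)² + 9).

Scaling with a=6: L{e^(6t)·sin(18t)} = (1/6) · 3/((s/6-1)² + 9). Simplifying: 18/((s-6)² + 324)

Final answer: 18/((s-6)² + 324)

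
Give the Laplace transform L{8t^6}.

L{8t^6} = 8 · L{t^6} = 8 · 720/s^7 = 5760/s^7

Final answer: 5760/s^7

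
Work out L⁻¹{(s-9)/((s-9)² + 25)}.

Using frequency shift: L⁻¹{(s-a)/((s-a)² + b²)} = e^(at)cos(bt). Here a=9, b=5

Final answer: e^(9t)·cos(5t)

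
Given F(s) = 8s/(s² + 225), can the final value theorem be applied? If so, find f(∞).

The final value theorem requires all poles of sF(s) in the left half-plane. sF(s) = 8s²/(s² + 225) has poles at s = ±15i (imaginary axis). Theorem does NOT apply (oscillatory system).

Final answer: Not applicable (oscillatory)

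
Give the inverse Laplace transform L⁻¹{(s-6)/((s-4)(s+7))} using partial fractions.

Using partial fractions, f(t) = (-2e^(4t) + 13e^(-7t))/11

Final answer: (-2e^(4t) + 13e^(-7t))/11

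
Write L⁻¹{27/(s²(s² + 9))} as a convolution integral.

27/(s²(s² + 9)) = (1/s²)·(27/(s² + 9)) = L{t}·L{9·sin(3t)}. So f(t) = t*(9·sin(3t)) = ∫₀ᵗ 9τ·sin(3(t-τ)) dτ

Final answer: ∫₀ᵗ 9τ·sin(3(t-τ)) dτ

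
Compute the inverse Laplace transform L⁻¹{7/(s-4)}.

L⁻¹{1/(s-a)} = e^(at), so L⁻¹{1/(s-4)} = e^(4t), and L⁻¹{7/(s-4)} = 7·e^(4t)

Final answer: 7·e^(4t)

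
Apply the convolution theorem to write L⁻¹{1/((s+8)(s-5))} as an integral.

1/((s+8)(s-5)) = (1/(s+8))·(1/(s-5)) = L{e^(-8t)}·L{e^(5t)}. So f(t) = e^(-8t)*e^(5t) = ∫₀ᵗ e^(-8τ)·e^(5(t-τ)) dτ

Final answer: ∫₀ᵗ e^(-8τ)·e^(5(t-τ)) dτ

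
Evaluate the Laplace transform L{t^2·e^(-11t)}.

L{t^n·e^(at)} = n!/(s-a)^(n+1), so L{t^2·e^(-11t)} = 2/(s+11)^3

Final answer: 2/(s+11)^3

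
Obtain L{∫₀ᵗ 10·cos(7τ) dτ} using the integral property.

L{∫₀ᵗ f(τ)dτ} = F(s)/s with F(s) = 10s/(s² + 49), so the result is (10s/(s² + 49))/s = 10/(s² + 49)

Final answer: 10/(s² + 49)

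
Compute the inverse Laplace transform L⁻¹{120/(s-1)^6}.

L⁻¹{n!/(s-a)^(n+1)} = t^n·e^(at), so L⁻¹{120/(s-1)^6} = t^5·e^t

Final answer: t^5·e^t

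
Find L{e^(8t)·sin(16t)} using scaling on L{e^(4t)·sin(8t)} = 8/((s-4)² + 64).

Scaling with a=2: L{e^(8t)·sin(16t)} = (1/2) · 8/((s/2-4)² + 64). Simplifying: 16/((s-8)² + 256)

Final answer: 16/((s-8)² + 256)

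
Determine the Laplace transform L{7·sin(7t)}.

L{sin(ωt)} = ω/(s² + ω²), so L{sin(7t)} = 7/(s² + 49). Then L{7·sin(7t)} = 7·7/(s² + 49) = 49/(s² + 49)

Final answer: 49/(s² + 49)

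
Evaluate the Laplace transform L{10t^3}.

L{10t^3} = 10 · L{t^3} = 10 · 6/s^4 = 60/s^4

Final answer: 60/s^4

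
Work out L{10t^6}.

L{t^n} = n!/s^(n+1). So L{10t^6} = 10·6!/s^7 = 7200/s^7

Final answer: 7200/s^7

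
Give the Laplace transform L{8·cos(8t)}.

L{cos(ωt)} = s/(s² + ω²), so L{cos(8t)} = s/(s² + 64). Then L{8·cos(8t)} = 8·s/(s² + 64) = 8s/(s² + 64)

Final answer: 8s/(s² + 64)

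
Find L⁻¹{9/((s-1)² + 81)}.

Form: b/((s-a)² + b²) → e^(at)sin(bt). With a=1, b=9

Final answer: e^t·sin(9t)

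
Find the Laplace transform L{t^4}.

L{t^n} = n!/s^(n+1), so L{t^4} = 24/s^5

Final answer: 24/s^5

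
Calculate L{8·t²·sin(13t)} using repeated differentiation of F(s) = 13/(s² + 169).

F(s) = 13/(s² + 169). F'(s) = -26s/(s² + 169)². F''(s) = -26(169 - 3s²)/(s² + 169)³ = (78s² - 4394)/(s² + 169)³. So L{t²·sin(13t)} = (-1)² F''(s) = (78s² - 4394)/(s² + 169)³. Then L{8·t²·sin(13t)} = 8·(78s² - 4394)/(s² + 169)³ = (624s² - 35152)/(s² + 169)³

Final answer: (624s² - 35152)/(s² + 169)³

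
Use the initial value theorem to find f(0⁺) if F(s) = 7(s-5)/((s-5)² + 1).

f(0⁺) = lim_{s→∞} sF(s) = lim_{s→∞} 7s(s-5)/((s-5)² + 1) = 7

Final answer: 7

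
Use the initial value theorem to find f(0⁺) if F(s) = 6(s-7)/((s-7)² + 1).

f(0⁺) = lim_{s→∞} sF(s) = lim_{s→∞} 6s(s-7)/((s-7)² + 1) = 6

Final answer: 6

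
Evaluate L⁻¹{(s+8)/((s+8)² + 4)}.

Using frequency shift: L⁻¹{(s-a)/((s-a)² + b²)} = e^(at)cos(bt). Here a=-8, b=2

Final answer: e^(-8t)·cos(2t)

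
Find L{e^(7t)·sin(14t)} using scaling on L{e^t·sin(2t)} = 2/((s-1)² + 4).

Scaling with a=7: L{e^(7t)·sin(14t)} = (1/7) · 2/((s/7-1)² + 4). Simplifying: 14/((s-7)² + 196)

Final answer: 14/((s-7)² + 196)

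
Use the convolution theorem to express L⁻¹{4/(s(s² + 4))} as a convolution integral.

4/(s(s² + 4)) = (1/s)·(4/(s² + 4)) = L{1}·L{2·sin(2t)}. So f(t) = 1*(2·sin(2t)) = ∫₀ᵗ 2·sin(2τ) dτ

Final answer: ∫₀ᵗ 2·sin(2τ) dτ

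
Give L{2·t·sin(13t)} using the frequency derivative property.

L{sin(13t)} = 13/(s² + 169). By L{t·f(t)} = -F'(s): -d/ds[13/(s² + 169)] = -(13)·(-2s)/(s² + 169)² = 26s/(s² + 169)². Then L{2·t·sin(13t)} = 2·26s/(s² + 169)² = 52s/(s² + 169)²

Final answer: 52s/(s² + 169)²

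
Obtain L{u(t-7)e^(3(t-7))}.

u(t-a)f(t-a) with f(t)=e^(3t). L{e^(3t)} = 1/(s-3). By time shift: e^(-7s)/(s-3)

Final answer: e^(-7s)/(s-3)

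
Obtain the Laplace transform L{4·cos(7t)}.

L{cos(ωt)} = s/(s² + ω²), so L{cos(7t)} = s/(s² + 49). Then L{4·cos(7t)} = 4·s/(s² + 49) = 4s/(s² + 49)

Final answer: 4s/(s² + 49)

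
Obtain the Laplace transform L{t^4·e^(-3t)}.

L{t^n·e^(at)} = n!/(s-a)^(n+1), so L{t^4·e^(-3t)} = 24/(s+3)^5

Final answer: 24/(s+3)^5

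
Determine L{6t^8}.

L{t^n} = n!/s^(n+1). So L{6t^8} = 6·8!/s^9 = 241920/s^9

Final answer: 241920/s^9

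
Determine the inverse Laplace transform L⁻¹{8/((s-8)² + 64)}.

Using frequency shift, L⁻¹{8/((s-8)² + 64)} = e^(8t)·sin(8t)

Final answer: e^(8t)·sin(8t)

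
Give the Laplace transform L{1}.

L{1} = 1 · L{1} = 1/s

Final answer: 1/s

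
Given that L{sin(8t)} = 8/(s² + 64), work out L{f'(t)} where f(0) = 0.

L{f'(t)} = s·F(s) - f(0) = s·8/(s² + 64) - 0 = 8s/(s² + 64)

Final answer: 8s/(s² + 64)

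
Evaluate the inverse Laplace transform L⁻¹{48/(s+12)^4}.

L⁻¹{n!/(s-a)^(n+1)} = t^n·e^(at) with n=3, a=-12. So L⁻¹{6/(s+12)^4} = t^3·e^(-12t), and L⁻¹{48/(s+12)^4} = (48/6)·t^3·e^(-12t) = 8·t^3·e^(-12t)

Final answer: 8·t^3·e^(-12t)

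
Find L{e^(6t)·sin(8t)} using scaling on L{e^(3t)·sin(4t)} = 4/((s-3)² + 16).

Scaling with a=2: L{e^(6t)·sin(8t)} = (1/2) · 4/((s/2-3)² + 16). Simplifying: 8/((s-6)² + 64)

Final answer: 8/((s-6)² + 64)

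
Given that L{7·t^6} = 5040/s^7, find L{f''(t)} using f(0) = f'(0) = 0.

L{f''(t)} = s²F(s) - sf(0) - f'(0) = s²·5040/s^7 - 0 - 0 = 5040/s^5

Final answer: 5040/s^5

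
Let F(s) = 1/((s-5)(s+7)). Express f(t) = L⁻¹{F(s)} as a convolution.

1/((s-5)(s+7)) = (1/(s-5))·(1/(s+7)) = L{e^(5t)}·L{e^(-7t)}. So f(t) = e^(5t)*e^(-7t) = ∫₀ᵗ e^(5τ)·e^(-7(t-τ)) dτ

Final answer: ∫₀ᵗ e^(5τ)·e^(-7(t-τ)) dτ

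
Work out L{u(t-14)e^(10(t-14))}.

u(t-a)f(t-a) with f(t)=e^(10t). L{e^(10t)} = 1/(s-10). By time shift: e^(-14s)/(s-10)

Final answer: e^(-14s)/(s-10)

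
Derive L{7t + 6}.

L{7t + 6} = 7·L{t} + 6·L{1} = 7/s² + 6/s

Final answer: 7/s² + 6/s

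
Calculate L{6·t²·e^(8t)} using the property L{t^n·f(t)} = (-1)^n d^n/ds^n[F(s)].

L{e^(8t)} = 1/(s-8). d/ds[1/(s-8)] = -1/(s-8)². d²/ds²[1/(s-8)] = 2/(s-8)³. So L{t²·e^(8t)} = (-1)² · 2/(s-8)³ = 2/(s-8)³. Then L{6·t²·e^(8t)} = 6·2/(s-8)³ = 12/(s-8)³

Final answer: 12/(s-8)³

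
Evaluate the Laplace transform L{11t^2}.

L{11t^2} = 11 · L{t^2} = 11 · 2/s^3 = 22/s^3

Final answer: 22/s^3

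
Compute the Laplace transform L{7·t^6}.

L{t^n} = n!/s^(n+1), so L{t^6} = 720/s^7. Then L{7·t^6} = 7·720/s^7 = 5040/s^7

Final answer: 5040/s^7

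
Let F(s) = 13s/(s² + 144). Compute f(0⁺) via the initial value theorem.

f(0⁺) = lim_{s→∞} s·13s/(s² + 144) = lim_{s→∞} 13s²/(s² + 144) = 13

Final answer: 13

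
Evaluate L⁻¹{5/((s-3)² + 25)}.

Form: b/((s-a)² + b²) → e^(at)sin(bt). With a=3, b=5

Final answer: e^(3t)·sin(5t)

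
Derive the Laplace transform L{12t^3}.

L{12t^3} = 12 · L{t^3} = 12 · 6/s^4 = 72/s^4

Final answer: 72/s^4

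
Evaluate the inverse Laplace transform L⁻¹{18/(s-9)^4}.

L⁻¹{n!/(s-a)^(n+1)} = t^n·e^(at) with n=3, a=9. So L⁻¹{6/(s-9)^4} = t^3·e^(9t), and L⁻¹{18/(s-9)^4} = (18/6)·t^3·e^(9t) = 3·t^3·e^(9t)

Final answer: 3·t^3·e^(9t)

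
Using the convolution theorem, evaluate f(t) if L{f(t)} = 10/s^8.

10/s^8 = (10/s)·(1/s^7) = L{10}·L{t^6/720}. By convolution, f(t) = 10*t^6/720 = ∫₀ᵗ 10·τ^6/720 dτ = 10·t^7/5040

Final answer: 10·t^7/5040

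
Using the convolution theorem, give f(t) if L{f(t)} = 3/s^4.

3/s^4 = (3/s)·(1/s^3) = L{3}·L{t^2/2}. By convolution, f(t) = 3*t^2/2 = ∫₀ᵗ 3·τ^2/2 dτ = 3·t^3/6

Final answer: 3·t^3/6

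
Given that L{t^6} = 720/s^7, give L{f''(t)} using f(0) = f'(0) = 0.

L{f''(t)} = s²F(s) - sf(0) - f'(0) = s²·720/s^7 - 0 - 0 = 720/s^5

Final answer: 720/s^5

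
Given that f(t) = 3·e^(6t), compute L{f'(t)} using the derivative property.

f(0) = 3, F(s) = 3/(s-6). L{f'(t)} = s·F(s) - f(0) = 3s/(s-6) - 3 = (3s - 3(s-6))/(s-6) = 18/(s-6)

Final answer: 18/(s-6)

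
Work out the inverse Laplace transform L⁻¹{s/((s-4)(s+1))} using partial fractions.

Using partial fractions, f(t) = (4e^(4t) + e^(-t))/5

Final answer: (4e^(4t) + e^(-t))/5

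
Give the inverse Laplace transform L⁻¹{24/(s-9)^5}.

L⁻¹{n!/(s-a)^(n+1)} = t^n·e^(at), so L⁻¹{24/(s-9)^5} = t^4·e^(9t)

Final answer: t^4·e^(9t)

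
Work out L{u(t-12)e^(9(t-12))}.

u(t-a)f(t-a) with f(t)=e^(9t). L{e^(9t)} = 1/(s-9). By time shift: e^(-12s)/(s-9)

Final answer: e^(-12s)/(s-9)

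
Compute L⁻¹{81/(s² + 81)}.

This is the form c·a/(s² + a²) with a = 9, c = 9. L⁻¹ = 9·sin(9t)

Final answer: 9·sin(9t)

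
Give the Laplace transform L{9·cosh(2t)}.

L{cosh(ωt)} = s/(s² - ω²), so L{cosh(2t)} = s/(s² - 4). Then L{9·cosh(2t)} = 9·s/(s² - 4) = 9s/(s² - 4)

Final answer: 9s/(s² - 4)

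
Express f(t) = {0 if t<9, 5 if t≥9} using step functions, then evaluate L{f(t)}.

f(t) = 5·u(t-9). L{u(t-9)} = e^(-9s)/s, so L{f(t)} = 5·e^(-9s)/s

Final answer: 5·e^(-9s)/s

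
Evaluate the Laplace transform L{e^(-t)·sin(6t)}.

L{e^(at)·sin(ωt)} = ω/((s-a)² + ω²), so L{e^(-t)·sin(6t)} = 6/((s+1)² + 36)

Final answer: 6/((s+1)² + 36)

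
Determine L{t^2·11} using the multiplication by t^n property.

L{11} = 11/s. d^1/ds^1[1/s] = -1/s². d^2/ds^2[1/s] = 2/s^3. So L{t^2} = (-1)^{2}·2/s^3 = 2/s^3. Then L{t^2·11} = 11·2/s^3 = 22/s^3

Final answer: 22/s^3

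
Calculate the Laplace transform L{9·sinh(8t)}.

L{sinh(ωt)} = ω/(s² - ω²), so L{sinh(8t)} = 8/(s² - 64). Then L{9·sinh(8t)} = 9·8/(s² - 64) = 72/(s² - 64)

Final answer: 72/(s² - 64)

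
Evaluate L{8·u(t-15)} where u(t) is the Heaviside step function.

L{u(t-a)} = e^(-as)/s. Here a=15, so L{u(t-15)} = e^(-15s)/s, and L{8·u(t-15)} = 8·e^(-15s)/s

Final answer: 8·e^(-15s)/s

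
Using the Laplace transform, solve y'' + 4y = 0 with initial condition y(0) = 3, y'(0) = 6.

L{y''} + 4L{y} = 0. s²Y - 3s - 6 + 4Y = 0. Y(s² + 4) = 3s + 6. Y = (3s + 6)/(s² + 4). Inverting: y(t) = 3cos(2t) + 3sin(2t)

Final answer: y(t) = 3cos(2t) + 3sin(2t)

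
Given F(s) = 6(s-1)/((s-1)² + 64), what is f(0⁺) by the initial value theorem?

f(0⁺) = lim_{s→∞} sF(s) = lim_{s→∞} 6s(s-1)/((s-1)² + 64) = 6

Final answer: 6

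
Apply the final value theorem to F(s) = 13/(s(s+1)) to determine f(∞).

f(∞) = lim_{s→0} s·13/(s(s+1)) = lim_{s→0} 13/(s+1) = 13/1 = 13

Final answer: 13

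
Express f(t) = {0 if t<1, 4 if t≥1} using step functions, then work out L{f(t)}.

f(t) = 4·u(t-1). L{u(t-1)} = e^(-s)/s, so L{f(t)} = 4·e^(-s)/s

Final answer: 4·e^(-s)/s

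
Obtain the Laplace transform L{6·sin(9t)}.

L{sin(ωt)} = ω/(s² + ω²), so L{sin(9t)} = 9/(s² + 81). Then L{6·sin(9t)} = 6·9/(s² + 81) = 54/(s² + 81)

Final answer: 54/(s² + 81)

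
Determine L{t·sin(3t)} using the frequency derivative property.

L{sin(3t)} = 3/(s² + 9). By L{t·f(t)} = -F'(s): -d/ds[3/(s² + 9)] = -(3)·(-2s)/(s² + 9)² = 6s/(s² + 9)²

Final answer: 6s/(s² + 9)²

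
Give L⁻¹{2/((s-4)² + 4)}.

Form: b/((s-a)² + b²) → e^(at)sin(bt). With a=4, b=2

Final answer: e^(4t)·sin(2t)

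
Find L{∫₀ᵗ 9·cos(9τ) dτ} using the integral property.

L{∫₀ᵗ f(τ)dτ} = F(s)/s with F(s) = 9s/(s² + 81), so the result is (9s/(s² + 81))/s = 9/(s² + 81)

Final answer: 9/(s² + 81)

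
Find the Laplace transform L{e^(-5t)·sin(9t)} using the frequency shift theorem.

Frequency shift: L{e^(at)f(t)} = F(s-a). L{e^(-5t)·sin(9t)} = 9/((s+5)² + 81)

Final answer: 9/((s+5)² + 81)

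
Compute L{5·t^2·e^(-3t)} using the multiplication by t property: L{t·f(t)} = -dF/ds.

Using L{t^n·e^(at)} = n!/(s-a)^(n+1), L{t^2·e^(-3t)} = 2/(s+3)^3, so L{5·t^2·e^(-3t)} = 5·2/(s+3)^3 = 10/(s+3)^3

Final answer: 10/(s+3)^3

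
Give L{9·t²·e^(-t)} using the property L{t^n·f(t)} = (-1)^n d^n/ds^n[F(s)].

L{e^(-t)} = 1/(s+1). d/ds[1/(s+1)] = -1/(s+1)². d²/ds²[1/(s+1)] = 2/(s+1)³. So L{t²·e^(-t)} = (-1)² · 2/(s+1)³ = 2/(s+1)³. Then L{9·t²·e^(-t)} = 9·2/(s+1)³ = 18/(s+1)³

Final answer: 18/(s+1)³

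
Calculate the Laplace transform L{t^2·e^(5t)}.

L{t^n·e^(at)} = n!/(s-a)^(n+1), so L{t^2·e^(5t)} = 2/(s-5)^3

Final answer: 2/(s-5)^3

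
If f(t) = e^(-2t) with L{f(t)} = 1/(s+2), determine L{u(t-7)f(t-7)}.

Time shift theorem: L{u(t-a)f(t-a)} = e^(-as)F(s). Here a=7, F(s) = 1/(s+2), so L{u(t-7)f(t-7)} = e^(-7s)·1/(s+2)

Final answer: e^(-7s)·1/(s+2)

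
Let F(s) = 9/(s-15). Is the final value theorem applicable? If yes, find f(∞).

sF(s) = 9s/(s-15) has a pole at s = 15 in the right half-plane. Theorem does NOT apply (unstable system; f(t) = 9·e^(15t) grows without bound).

Final answer: Not applicable (unstable)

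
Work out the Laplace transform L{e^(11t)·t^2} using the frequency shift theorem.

L{e^(at)·t^n} = n!/(s-a)^(n+1), so L{e^(11t)·t^2} = 2/(s-11)^3

Final answer: 2/(s-11)^3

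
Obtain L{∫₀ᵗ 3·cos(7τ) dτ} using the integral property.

L{∫₀ᵗ f(τ)dτ} = F(s)/s with F(s) = 3s/(s² + 49), so the result is (3s/(s² + 49))/s = 3/(s² + 49)

Final answer: 3/(s² + 49)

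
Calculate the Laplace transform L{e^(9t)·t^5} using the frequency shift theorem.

L{e^(at)·t^n} = n!/(s-a)^(n+1), so L{e^(9t)·t^5} = 120/(s-9)^6

Final answer: 120/(s-9)^6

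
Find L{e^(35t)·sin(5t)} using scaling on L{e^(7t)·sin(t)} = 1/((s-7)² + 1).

Scaling with a=5: L{e^(35t)·sin(5t)} = (1/5) · 1/((s/5-7)² + 1). Simplifying: 5/((s-35)² + 25)

Final answer: 5/((s-35)² + 25)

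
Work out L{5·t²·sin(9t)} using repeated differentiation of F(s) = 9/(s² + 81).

F(s) = 9/(s² + 81). F'(s) = -18s/(s² + 81)². F''(s) = -18(81 - 3s²)/(s² + 81)³ = (54s² - 1458)/(s² + 81)³. So L{t²·sin(9t)} = (-1)² F''(s) = (54s² - 1458)/(s² + 81)³. Then L{5·t²·sin(9t)} = 5·(54s² - 1458)/(s² + 81)³ = (270s² - 7290)/(s² + 81)³

Final answer: (270s² - 7290)/(s² + 81)³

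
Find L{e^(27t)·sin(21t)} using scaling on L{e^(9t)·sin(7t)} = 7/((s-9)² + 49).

Scaling with a=3: L{e^(27t)·sin(21t)} = (1/3) · 7/((s/3-9)² + 49). Simplifying: 21/((s-27)² + 441)

Final answer: 21/((s-27)² + 441)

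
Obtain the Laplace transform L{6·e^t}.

L{e^(at)} = 1/(s-a), so L{e^t} = 1/(s-1). Then L{6·e^t} = 6/(s-1)

Final answer: 6/(s-1)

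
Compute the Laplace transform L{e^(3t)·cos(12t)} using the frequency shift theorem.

Frequency shift: L{e^(at)f(t)} = F(s-a). L{e^(3t)·cos(12t)} = (s-3)/((s-3)² + 144)

Final answer: (s-3)/((s-3)² + 144)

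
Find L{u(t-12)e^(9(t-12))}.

u(t-a)f(t-a) with f(t)=e^(9t). L{e^(9t)} = 1/(s-9). By time shift: e^(-12s)/(s-9)

Final answer: e^(-12s)/(s-9)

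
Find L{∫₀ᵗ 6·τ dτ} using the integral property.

L{∫₀ᵗ f(τ)dτ} = F(s)/s with f(t) = 6t. F(s) = 6/s^2, so L{∫₀ᵗ 6·τ dτ} = (6/s^2)/s = 6/s^3. (Check: ∫₀ᵗ 6·τ dτ = 6t^2/2.)

Final answer: 6/s^3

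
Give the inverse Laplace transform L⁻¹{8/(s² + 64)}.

L⁻¹{8/(s² + 64)} = sin(8t)

Final answer: sin(8t)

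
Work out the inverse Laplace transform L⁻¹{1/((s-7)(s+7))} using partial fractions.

Decompose: A/(s-7) + B/(s+7). A = 1/14, B = -1/14. f(t) = (e^(7t) - e^(-7t))/14

Final answer: (e^(7t) - e^(-7t))/14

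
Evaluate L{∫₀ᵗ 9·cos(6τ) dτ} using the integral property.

L{∫₀ᵗ f(τ)dτ} = F(s)/s with F(s) = 9s/(s² + 36), so the result is (9s/(s² + 36))/s = 9/(s² + 36)

Final answer: 9/(s² + 36)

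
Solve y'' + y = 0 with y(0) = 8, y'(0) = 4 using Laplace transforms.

L{y''} + 1L{y} = 0. s²Y - 8s - 4 + Y = 0. Y(s² + 1) = 8s + 4. Y = (8s + 4)/(s² + 1). Inverting: y(t) = 8cos(t) + 4sin(t)

Final answer: y(t) = 8cos(t) + 4sin(t)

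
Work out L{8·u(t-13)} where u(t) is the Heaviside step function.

L{u(t-a)} = e^(-as)/s. Here a=13, so L{u(t-13)} = e^(-13s)/s, and L{8·u(t-13)} = 8·e^(-13s)/s

Final answer: 8·e^(-13s)/s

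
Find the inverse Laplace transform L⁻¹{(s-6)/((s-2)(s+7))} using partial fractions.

Using partial fractions, f(t) = (-4e^(2t) + 13e^(-7t))/9

Final answer: (-4e^(2t) + 13e^(-7t))/9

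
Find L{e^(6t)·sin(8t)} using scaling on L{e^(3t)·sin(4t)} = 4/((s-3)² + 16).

Scaling with a=2: L{e^(6t)·sin(8t)} = (1/2) · 4/((s/2-3)² + 16). Simplifying: 8/((s-6)² + 64)

Final answer: 8/((s-6)² + 64)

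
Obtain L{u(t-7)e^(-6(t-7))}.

u(t-a)f(t-a) with f(t)=e^(-6t). L{e^(-6t)} = 1/(s+6). By time shift: e^(-7s)/(s+6)

Final answer: e^(-7s)/(s+6)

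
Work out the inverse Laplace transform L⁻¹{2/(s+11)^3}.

L⁻¹{n!/(s-a)^(n+1)} = t^n·e^(at), so L⁻¹{2/(s+11)^3} = t^2·e^(-11t)

Final answer: t^2·e^(-11t)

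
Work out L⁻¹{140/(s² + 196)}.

This is the form c·a/(s² + a²) with a = 14, c = 10. L⁻¹ = 10·sin(14t)

Final answer: 10·sin(14t)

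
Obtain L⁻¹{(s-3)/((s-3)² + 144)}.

Using frequency shift: L⁻¹{(s-a)/((s-a)² + b²)} = e^(at)cos(bt). Here a=3, b=12

Final answer: e^(3t)·cos(12t)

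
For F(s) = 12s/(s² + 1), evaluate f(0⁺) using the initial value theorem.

f(0⁺) = lim_{s→∞} s·12s/(s² + 1) = lim_{s→∞} 12s²/(s² + 1) = 12

Final answer: 12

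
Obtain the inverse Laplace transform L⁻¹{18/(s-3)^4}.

L⁻¹{n!/(s-a)^(n+1)} = t^n·e^(at) with n=3, a=3. So L⁻¹{6/(s-3)^4} = t^3·e^(3t), and L⁻¹{18/(s-3)^4} = (18/6)·t^3·e^(3t) = 3·t^3·e^(3t)

Final answer: 3·t^3·e^(3t)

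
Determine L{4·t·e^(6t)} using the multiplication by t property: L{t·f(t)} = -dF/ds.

Using L{t^n·e^(at)} = n!/(s-a)^(n+1), L{t·e^(6t)} = 1/(s-6)^2, so L{4·t·e^(6t)} = 4·1/(s-6)^2 = 4/(s-6)^2

Final answer: 4/(s-6)^2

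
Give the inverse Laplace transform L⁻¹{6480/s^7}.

L⁻¹{n!/s^(n+1)} = t^n with n=6. So L⁻¹{720/s^7} = t^6, and L⁻¹{6480/s^7} = (6480/720)·t^6 = 9·t^6

Final answer: 9·t^6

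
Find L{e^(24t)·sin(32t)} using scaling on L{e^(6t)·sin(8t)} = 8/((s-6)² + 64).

Scaling with a=4: L{e^(24t)·sin(32t)} = (1/4) · 8/((s/4-6)² + 64). Simplifying: 32/((s-24)² + 1024)

Final answer: 32/((s-24)² + 1024)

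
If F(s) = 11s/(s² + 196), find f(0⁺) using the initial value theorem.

f(0⁺) = lim_{s→∞} s·11s/(s² + 196) = lim_{s→∞} 11s²/(s² + 196) = 11

Final answer: 11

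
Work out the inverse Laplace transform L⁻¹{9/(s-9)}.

L⁻¹{1/(s-a)} = e^(at), so L⁻¹{1/(s-9)} = e^(9t), and L⁻¹{9/(s-9)} = 9·e^(9t)

Final answer: 9·e^(9t)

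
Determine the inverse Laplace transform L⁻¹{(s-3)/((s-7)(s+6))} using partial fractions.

Using partial fractions, f(t) = (4e^(7t) + 9e^(-6t))/13

Final answer: (4e^(7t) + 9e^(-6t))/13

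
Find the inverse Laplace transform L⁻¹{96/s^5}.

L⁻¹{n!/s^(n+1)} = t^n with n=4. So L⁻¹{24/s^5} = t^4, and L⁻¹{96/s^5} = (96/24)·t^4 = 4·t^4

Final answer: 4·t^4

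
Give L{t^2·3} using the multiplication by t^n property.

L{3} = 3/s. d^1/ds^1[1/s] = -1/s². d^2/ds^2[1/s] = 2/s^3. So L{t^2} = (-1)^{2}·2/s^3 = 2/s^3. Then L{t^2·3} = 3·2/s^3 = 6/s^3

Final answer: 6/s^3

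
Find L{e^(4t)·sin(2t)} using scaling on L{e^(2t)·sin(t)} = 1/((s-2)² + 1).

Scaling with a=2: L{e^(4t)·sin(2t)} = (1/2) · 1/((s/2-2)² + 1). Simplifying: 2/((s-4)² + 4)

Final answer: 2/((s-4)² + 4)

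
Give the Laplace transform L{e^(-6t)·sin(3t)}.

L{e^(at)·sin(ωt)} = ω/((s-a)² + ω²), so L{e^(-6t)·sin(3t)} = 3/((s+6)² + 9)

Final answer: 3/((s+6)² + 9)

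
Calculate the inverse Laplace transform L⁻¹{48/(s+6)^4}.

L⁻¹{n!/(s-a)^(n+1)} = t^n·e^(at) with n=3, a=-6. So L⁻¹{6/(s+6)^4} = t^3·e^(-6t), and L⁻¹{48/(s+6)^4} = (48/6)·t^3·e^(-6t) = 8·t^3·e^(-6t)

Final answer: 8·t^3·e^(-6t)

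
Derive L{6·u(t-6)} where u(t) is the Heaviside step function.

L{u(t-a)} = e^(-as)/s. Here a=6, so L{u(t-6)} = e^(-6s)/s, and L{6·u(t-6)} = 6·e^(-6s)/s

Final answer: 6·e^(-6s)/s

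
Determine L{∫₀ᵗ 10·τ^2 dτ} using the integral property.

L{∫₀ᵗ f(τ)dτ} = F(s)/s with f(t) = 10t^2. F(s) = 20/s^3, so L{∫₀ᵗ 10·τ^2 dτ} = (20/s^3)/s = 20/s^4. (Check: ∫₀ᵗ 10·τ^2 dτ = 10t^3/3.)

Final answer: 20/s^4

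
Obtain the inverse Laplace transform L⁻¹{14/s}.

L⁻¹{c/s} = c, so L⁻¹{14/s} = 14

Final answer: 14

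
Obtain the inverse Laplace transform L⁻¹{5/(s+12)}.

L⁻¹{1/(s-a)} = e^(at), so L⁻¹{1/(s+12)} = e^(-12t), and L⁻¹{5/(s+12)} = 5·e^(-12t)

Final answer: 5·e^(-12t)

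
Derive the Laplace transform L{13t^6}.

L{13t^6} = 13 · L{t^6} = 13 · 720/s^7 = 9360/s^7

Final answer: 9360/s^7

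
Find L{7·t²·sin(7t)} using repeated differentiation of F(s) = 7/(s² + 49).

F(s) = 7/(s² + 49). F'(s) = -14s/(s² + 49)². F''(s) = -14(49 - 3s²)/(s² + 49)³ = (42s² - 686)/(s² + 49)³. So L{t²·sin(7t)} = (-1)² F''(s) = (42s² - 686)/(s² + 49)³. Then L{7·t²·sin(7t)} = 7·(42s² - 686)/(s² + 49)³ = (294s² - 4802)/(s² + 49)³

Final answer: (294s² - 4802)/(s² + 49)³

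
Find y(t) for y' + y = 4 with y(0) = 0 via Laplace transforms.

sY + Y = 4/s. Y = 4/(s(s+1)). Partial fractions: Y = 4/s - 4/(s+1)

Final answer: y(t) = 4(1 - e^(-t))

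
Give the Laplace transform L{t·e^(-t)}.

L{t^n·e^(at)} = n!/(s-a)^(n+1), so L{t·e^(-t)} = 1/(s+1)^2

Final answer: 1/(s+1)^2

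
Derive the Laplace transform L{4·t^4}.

L{t^n} = n!/s^(n+1), so L{t^4} = 24/s^5. Then L{4·t^4} = 4·24/s^5 = 96/s^5

Final answer: 96/s^5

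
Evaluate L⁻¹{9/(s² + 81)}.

This is the form c·a/(s² + a²) with a = 9. L⁻¹ = sin(9t)

Final answer: sin(9t)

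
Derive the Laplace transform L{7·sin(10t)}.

L{sin(ωt)} = ω/(s² + ω²), so L{sin(10t)} = 10/(s² + 100). Then L{7·sin(10t)} = 7·10/(s² + 100) = 70/(s² + 100)

Final answer: 70/(s² + 100)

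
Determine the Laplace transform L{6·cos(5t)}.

L{cos(ωt)} = s/(s² + ω²), so L{cos(5t)} = s/(s² + 25). Then L{6·cos(5t)} = 6·s/(s² + 25) = 6s/(s² + 25)

Final answer: 6s/(s² + 25)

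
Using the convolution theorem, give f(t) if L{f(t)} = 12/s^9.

12/s^9 = (12/s)·(1/s^8) = L{12}·L{t^7/5040}. By convolution, f(t) = 12*t^7/5040 = ∫₀ᵗ 12·τ^7/5040 dτ = 12·t^8/40320

Final answer: 12·t^8/40320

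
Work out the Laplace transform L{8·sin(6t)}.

L{sin(ωt)} = ω/(s² + ω²), so L{sin(6t)} = 6/(s² + 36). Then L{8·sin(6t)} = 8·6/(s² + 36) = 48/(s² + 36)

Final answer: 48/(s² + 36)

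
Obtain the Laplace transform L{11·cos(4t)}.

L{cos(ωt)} = s/(s² + ω²), so L{cos(4t)} = s/(s² + 16). Then L{11·cos(4t)} = 11·s/(s² + 16) = 11s/(s² + 16)

Final answer: 11s/(s² + 16)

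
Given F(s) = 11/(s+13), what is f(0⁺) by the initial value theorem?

f(0⁺) = lim_{s→∞} s·11/(s+13) = lim_{s→∞} 11s/(s+13) = 11

Final answer: 11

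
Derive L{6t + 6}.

L{6t + 6} = 6·L{t} + 6·L{1} = 6/s² + 6/s

Final answer: 6/s² + 6/s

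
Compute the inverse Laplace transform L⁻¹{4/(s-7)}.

L⁻¹{1/(s-a)} = e^(at), so L⁻¹{1/(s-7)} = e^(7t), and L⁻¹{4/(s-7)} = 4·e^(7t)

Final answer: 4·e^(7t)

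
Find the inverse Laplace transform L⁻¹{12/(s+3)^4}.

L⁻¹{n!/(s-a)^(n+1)} = t^n·e^(at) with n=3, a=-3. So L⁻¹{6/(s+3)^4} = t^3·e^(-3t), and L⁻¹{12/(s+3)^4} = (12/6)·t^3·e^(-3t) = 2·t^3·e^(-3t)

Final answer: 2·t^3·e^(-3t)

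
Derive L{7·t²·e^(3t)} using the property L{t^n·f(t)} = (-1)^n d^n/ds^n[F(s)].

L{e^(3t)} = 1/(s-3). d/ds[1/(s-3)] = -1/(s-3)². d²/ds²[1/(s-3)] = 2/(s-3)³. So L{t²·e^(3t)} = (-1)² · 2/(s-3)³ = 2/(s-3)³. Then L{7·t²·e^(3t)} = 7·2/(s-3)³ = 14/(s-3)³

Final answer: 14/(s-3)³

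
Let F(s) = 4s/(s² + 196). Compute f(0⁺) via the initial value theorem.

f(0⁺) = lim_{s→∞} s·4s/(s² + 196) = lim_{s→∞} 4s²/(s² + 196) = 4

Final answer: 4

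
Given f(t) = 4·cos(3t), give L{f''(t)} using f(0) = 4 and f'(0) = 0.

F(s) = 4s/(s² + 9). L{f''(t)} = s²F(s) - sf(0) - f'(0) = 4s³/(s² + 9) - 4s = (4s³ - 4s(s² + 9))/(s² + 9) = -36s/(s² + 9)

Final answer: -36s/(s² + 9)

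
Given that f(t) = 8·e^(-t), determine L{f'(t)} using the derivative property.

f(0) = 8, F(s) = 8/(s+1). L{f'(t)} = s·F(s) - f(0) = 8s/(s+1) - 8 = (8s - 8(s+1))/(s+1) = -8/(s+1)

Final answer: -8/(s+1)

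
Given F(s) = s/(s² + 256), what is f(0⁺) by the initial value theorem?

f(0⁺) = lim_{s→∞} s·s/(s² + 256) = lim_{s→∞} s²/(s² + 256) = 1

Final answer: 1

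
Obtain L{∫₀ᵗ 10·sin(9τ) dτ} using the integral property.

L{∫₀ᵗ f(τ)dτ} = F(s)/s with F(s) = 90/(s² + 81), so the result is (90/(s² + 81))/s = 90/(s(s² + 81))

Final answer: 90/(s(s² + 81))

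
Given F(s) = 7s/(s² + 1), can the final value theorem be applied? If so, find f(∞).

The final value theorem requires all poles of sF(s) in the left half-plane. sF(s) = 7s²/(s² + 1) has poles at s = ±1i (imaginary axis). Theorem does NOT apply (oscillatory system).

Final answer: Not applicable (oscillatory)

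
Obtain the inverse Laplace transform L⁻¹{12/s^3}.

L⁻¹{n!/s^(n+1)} = t^n with n=2. So L⁻¹{2/s^3} = t^2, and L⁻¹{12/s^3} = (12/2)·t^2 = 6·t^2

Final answer: 6·t^2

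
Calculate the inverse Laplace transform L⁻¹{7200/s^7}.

L⁻¹{n!/s^(n+1)} = t^n with n=6. So L⁻¹{720/s^7} = t^6, and L⁻¹{7200/s^7} = (7200/720)·t^6 = 10·t^6

Final answer: 10·t^6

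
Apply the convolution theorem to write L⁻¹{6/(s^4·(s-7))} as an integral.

6/(s^4·(s-7)) = (6/s^4)·(1/(s-7)) = L{t^3}·L{e^(7t)}. So f(t) = t^3*e^(7t) = ∫₀ᵗ τ^3·e^(7(t-τ)) dτ

Final answer: ∫₀ᵗ τ^3·e^(7(t-τ)) dτ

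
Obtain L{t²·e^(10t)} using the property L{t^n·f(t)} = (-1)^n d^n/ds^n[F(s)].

L{e^(10t)} = 1/(s-10). d/ds[1/(s-10)] = -1/(s-10)². d²/ds²[1/(s-10)] = 2/(s-10)³. So L{t²·e^(10t)} = (-1)² · 2/(s-10)³ = 2/(s-10)³

Final answer: 2/(s-10)³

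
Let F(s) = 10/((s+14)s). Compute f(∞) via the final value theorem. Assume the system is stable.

f(∞) = lim_{s→0} sF(s) = lim_{s→0} 10/(s+14) = 5/7

Final answer: 5/7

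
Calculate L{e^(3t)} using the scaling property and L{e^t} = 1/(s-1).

Using L{f(at)} = (1/a)F(s/a) with a=3 and f(t) = e^t: L{e^(3t)} = (1/3) · 1/((s/3)-1) = (1/3) · 3/(s-3) = 1/(s-3)

Final answer: 1/(s-3)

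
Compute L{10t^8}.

L{t^n} = n!/s^(n+1). So L{10t^8} = 10·8!/s^9 = 403200/s^9

Final answer: 403200/s^9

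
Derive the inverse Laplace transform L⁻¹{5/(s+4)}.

L⁻¹{1/(s-a)} = e^(at), so L⁻¹{1/(s+4)} = e^(-4t), and L⁻¹{5/(s+4)} = 5·e^(-4t)

Final answer: 5·e^(-4t)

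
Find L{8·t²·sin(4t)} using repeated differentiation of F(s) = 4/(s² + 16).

F(s) = 4/(s² + 16). F'(s) = -8s/(s² + 16)². F''(s) = -8(16 - 3s²)/(s² + 16)³ = (24s² - 128)/(s² + 16)³. So L{t²·sin(4t)} = (-1)² F''(s) = (24s² - 128)/(s² + 16)³. Then L{8·t²·sin(4t)} = 8·(24s² - 128)/(s² + 16)³ = (192s² - 1024)/(s² + 16)³

Final answer: (192s² - 1024)/(s² + 16)³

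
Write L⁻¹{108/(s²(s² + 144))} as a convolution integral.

108/(s²(s² + 144)) = (1/s²)·(108/(s² + 144)) = L{t}·L{9·sin(12t)}. So f(t) = t*(9·sin(12t)) = ∫₀ᵗ 9τ·sin(12(t-τ)) dτ

Final answer: ∫₀ᵗ 9τ·sin(12(t-τ)) dτ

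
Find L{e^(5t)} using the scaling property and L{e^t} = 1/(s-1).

Using L{f(at)} = (1/a)F(s/a) with a=5 and f(t) = e^t: L{e^(5t)} = (1/5) · 1/((s/5)-1) = (1/5) · 5/(s-5) = 1/(s-5)

Final answer: 1/(s-5)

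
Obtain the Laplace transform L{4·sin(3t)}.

L{sin(ωt)} = ω/(s² + ω²), so L{sin(3t)} = 3/(s² + 9). Then L{4·sin(3t)} = 4·3/(s² + 9) = 12/(s² + 9)

Final answer: 12/(s² + 9)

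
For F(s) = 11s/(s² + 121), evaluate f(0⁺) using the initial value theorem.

f(0⁺) = lim_{s→∞} s·11s/(s² + 121) = lim_{s→∞} 11s²/(s² + 121) = 11

Final answer: 11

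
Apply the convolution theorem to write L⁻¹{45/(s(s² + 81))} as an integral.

45/(s(s² + 81)) = (1/s)·(45/(s² + 81)) = L{1}·L{5·sin(9t)}. So f(t) = 1*(5·sin(9t)) = ∫₀ᵗ 5·sin(9τ) dτ

Final answer: ∫₀ᵗ 5·sin(9τ) dτ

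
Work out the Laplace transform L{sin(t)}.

L{sin(ωt)} = ω/(s² + ω²), so L{sin(t)} = 1/(s² + 1)

Final answer: 1/(s² + 1)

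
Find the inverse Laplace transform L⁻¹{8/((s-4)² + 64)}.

Using frequency shift, L⁻¹{8/((s-4)² + 64)} = e^(4t)·sin(8t)

Final answer: e^(4t)·sin(8t)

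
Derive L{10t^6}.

L{t^n} = n!/s^(n+1). So L{10t^6} = 10·6!/s^7 = 7200/s^7

Final answer: 7200/s^7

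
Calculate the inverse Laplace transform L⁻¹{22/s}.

L⁻¹{c/s} = c, so L⁻¹{22/s} = 22

Final answer: 22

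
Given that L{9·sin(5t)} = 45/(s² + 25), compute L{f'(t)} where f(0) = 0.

L{f'(t)} = s·F(s) - f(0) = s·45/(s² + 25) - 0 = 45s/(s² + 25)

Final answer: 45s/(s² + 25)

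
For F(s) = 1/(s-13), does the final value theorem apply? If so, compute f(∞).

sF(s) = s/(s-13) has a pole at s = 13 in the right half-plane. Theorem does NOT apply (unstable system; f(t) = e^(13t) grows without bound).

Final answer: Not applicable (unstable)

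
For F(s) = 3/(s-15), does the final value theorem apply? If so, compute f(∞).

sF(s) = 3s/(s-15) has a pole at s = 15 in the right half-plane. Theorem does NOT apply (unstable system; f(t) = 3·e^(15t) grows without bound).

Final answer: Not applicable (unstable)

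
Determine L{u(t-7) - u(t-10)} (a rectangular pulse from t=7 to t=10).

L{u(t-a)} = e^(-as)/s. L{u(t-7) - u(t-10)} = (e^(-7s) - e^(-10s))/s

Final answer: (e^(-7s) - e^(-10s))/s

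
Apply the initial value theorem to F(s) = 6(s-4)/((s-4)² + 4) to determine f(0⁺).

f(0⁺) = lim_{s→∞} sF(s) = lim_{s→∞} 6s(s-4)/((s-4)² + 4) = 6

Final answer: 6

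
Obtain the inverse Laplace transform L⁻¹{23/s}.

L⁻¹{c/s} = c, so L⁻¹{23/s} = 23

Final answer: 23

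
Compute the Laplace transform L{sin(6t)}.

L{sin(ωt)} = ω/(s² + ω²), so L{sin(6t)} = 6/(s² + 36)

Final answer: 6/(s² + 36)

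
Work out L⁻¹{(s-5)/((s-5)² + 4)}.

Using frequency shift: L⁻¹{(s-a)/((s-a)² + b²)} = e^(at)cos(bt). Here a=5, b=2

Final answer: e^(5t)·cos(2t)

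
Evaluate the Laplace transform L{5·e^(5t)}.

L{e^(at)} = 1/(s-a), so L{e^(5t)} = 1/(s-5). Then L{5·e^(5t)} = 5/(s-5)

Final answer: 5/(s-5)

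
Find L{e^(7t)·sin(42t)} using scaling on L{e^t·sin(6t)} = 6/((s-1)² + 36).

Scaling with a=7: L{e^(7t)·sin(42t)} = (1/7) · 6/((s/7-1)² + 36). Simplifying: 42/((s-7)² + 1764)

Final answer: 42/((s-7)² + 1764)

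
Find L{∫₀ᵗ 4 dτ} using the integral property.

L{∫₀ᵗ f(τ)dτ} = F(s)/s with f(t) = 4. F(s) = 4/s, so L{∫₀ᵗ 4 dτ} = (4/s)/s = 4/s². (Check: ∫₀ᵗ 4 dτ = 4t.)

Final answer: 4/s²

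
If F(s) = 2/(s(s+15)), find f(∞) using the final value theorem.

f(∞) = lim_{s→0} s·2/(s(s+15)) = lim_{s→0} 2/(s+15) = 2/15 = 2/15

Final answer: 2/15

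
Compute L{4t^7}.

L{t^n} = n!/s^(n+1). So L{4t^7} = 4·7!/s^8 = 20160/s^8

Final answer: 20160/s^8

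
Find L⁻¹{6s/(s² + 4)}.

This is the form c·s/(s² + a²) with a = 2, c = 6. L⁻¹ = 6·cos(2t)

Final answer: 6·cos(2t)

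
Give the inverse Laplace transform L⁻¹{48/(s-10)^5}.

L⁻¹{n!/(s-a)^(n+1)} = t^n·e^(at) with n=4, a=10. So L⁻¹{24/(s-10)^5} = t^4·e^(10t), and L⁻¹{48/(s-10)^5} = (48/24)·t^4·e^(10t) = 2·t^4·e^(10t)

Final answer: 2·t^4·e^(10t)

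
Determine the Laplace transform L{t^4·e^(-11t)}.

L{t^n·e^(at)} = n!/(s-a)^(n+1), so L{t^4·e^(-11t)} = 24/(s+11)^5

Final answer: 24/(s+11)^5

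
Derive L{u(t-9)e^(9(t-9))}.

u(t-a)f(t-a) with f(t)=e^(9t). L{e^(9t)} = 1/(s-9). By time shift: e^(-9s)/(s-9)

Final answer: e^(-9s)/(s-9)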